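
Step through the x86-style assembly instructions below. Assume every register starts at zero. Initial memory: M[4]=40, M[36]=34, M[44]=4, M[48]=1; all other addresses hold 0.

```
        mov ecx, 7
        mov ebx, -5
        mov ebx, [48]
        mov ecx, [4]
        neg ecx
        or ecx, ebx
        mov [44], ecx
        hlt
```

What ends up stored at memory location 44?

after mov ecx, 7: ecx=7
after mov ebx, -5: ebx=-5
after mov ebx, [48]: ebx=M[48]=1
after mov ecx, [4]: ecx=M[4]=40
after neg ecx: ecx=-(40)=-40
after or ecx, ebx: ecx=(-40)|1=-39
mov [44], ecx → M[44]=-39
halt.

-39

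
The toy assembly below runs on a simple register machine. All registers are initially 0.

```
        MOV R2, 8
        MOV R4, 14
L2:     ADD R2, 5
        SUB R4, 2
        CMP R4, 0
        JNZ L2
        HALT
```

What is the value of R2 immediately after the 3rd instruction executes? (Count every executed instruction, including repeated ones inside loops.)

after MOV R2, 8: R2=8
after MOV R4, 14: R4=14
after ADD R2, 5: R2=8+5=13
After step 3: R2 = 13.

13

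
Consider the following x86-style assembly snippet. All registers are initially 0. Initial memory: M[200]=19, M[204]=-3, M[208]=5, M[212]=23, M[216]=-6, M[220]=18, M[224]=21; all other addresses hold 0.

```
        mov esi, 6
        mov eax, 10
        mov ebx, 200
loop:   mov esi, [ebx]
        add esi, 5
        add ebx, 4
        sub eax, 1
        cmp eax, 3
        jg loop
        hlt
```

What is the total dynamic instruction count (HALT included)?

46

esi=6
eax=10
ebx=200
esi=M[200]=19
esi=19+5=24
ebx=200+4=204
eax=10-1=9
cmp eax, 3  (cmp 9,3)
jg loop: taken
esi=M[204]=-3
esi=(-3)+5=2
ebx=204+4=208
eax=9-1=8
cmp eax, 3  (cmp 8,3)
jg loop: taken
esi=M[208]=5
esi=5+5=10
ebx=208+4=212
eax=8-1=7
cmp eax, 3  (cmp 7,3)
jg loop: taken
esi=M[212]=23
esi=23+5=28
ebx=212+4=216
eax=7-1=6
cmp eax, 3  (cmp 6,3)
jg loop: taken
esi=M[216]=-6
esi=(-6)+5=-1
ebx=216+4=220
eax=6-1=5
cmp eax, 3  (cmp 5,3)
jg loop: taken
esi=M[220]=18
esi=18+5=23
ebx=220+4=224
eax=5-1=4
cmp eax, 3  (cmp 4,3)
jg loop: taken
esi=M[224]=21
esi=21+5=26
ebx=224+4=228
eax=4-1=3
cmp eax, 3  (cmp 3,3)
jg loop: not taken
halt.
Total executed instructions: 46.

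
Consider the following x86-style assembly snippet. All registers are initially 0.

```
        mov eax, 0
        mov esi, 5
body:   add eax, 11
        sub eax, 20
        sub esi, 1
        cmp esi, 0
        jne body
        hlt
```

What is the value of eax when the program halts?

after mov eax, 0: eax=0
after mov esi, 5: esi=5
after add eax, 11: eax=0+11=11
after sub eax, 20: eax=11-20=-9
after sub esi, 1: esi=5-1=4
cmp esi, 0  (cmp 4,0)
jne body: taken
after add eax, 11: eax=(-9)+11=2
after sub eax, 20: eax=2-20=-18
after sub esi, 1: esi=4-1=3
cmp esi, 0  (cmp 3,0)
jne body: taken
after add eax, 11: eax=(-18)+11=-7
after sub eax, 20: eax=(-7)-20=-27
after sub esi, 1: esi=3-1=2
cmp esi, 0  (cmp 2,0)
jne body: taken
after add eax, 11: eax=(-27)+11=-16
after sub eax, 20: eax=(-16)-20=-36
after sub esi, 1: esi=2-1=1
cmp esi, 0  (cmp 1,0)
jne body: taken
after add eax, 11: eax=(-36)+11=-25
after sub eax, 20: eax=(-25)-20=-45
after sub esi, 1: esi=1-1=0
cmp esi, 0  (cmp 0,0)
jne body: not taken
halt.

-45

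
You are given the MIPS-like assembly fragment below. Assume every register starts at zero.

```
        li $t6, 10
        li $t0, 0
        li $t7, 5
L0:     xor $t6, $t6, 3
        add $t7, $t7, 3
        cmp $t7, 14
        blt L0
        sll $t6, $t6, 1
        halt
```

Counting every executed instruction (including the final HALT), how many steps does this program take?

17

$t6=10
$t0=0
$t7=5
$t6=10^3=9
$t7=5+3=8
cmp $t7, 14  (cmp 8,14)
blt L0: taken
$t6=9^3=10
$t7=8+3=11
cmp $t7, 14  (cmp 11,14)
blt L0: taken
$t6=10^3=9
$t7=11+3=14
cmp $t7, 14  (cmp 14,14)
blt L0: not taken
$t6=9<<1=18
halt.
Total executed instructions: 17.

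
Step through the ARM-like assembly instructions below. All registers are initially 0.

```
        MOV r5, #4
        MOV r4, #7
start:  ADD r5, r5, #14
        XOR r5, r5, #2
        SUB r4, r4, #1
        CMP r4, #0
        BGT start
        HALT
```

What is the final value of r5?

88

after MOV r5, #4: r5=4
after MOV r4, #7: r4=7
after ADD r5, r5, #14: r5=4+14=18
after XOR r5, r5, #2: r5=18^2=16
after SUB r4, r4, #1: r4=7-1=6
CMP r4, #0  (cmp 6,0)
BGT start: taken
after ADD r5, r5, #14: r5=16+14=30
after XOR r5, r5, #2: r5=30^2=28
after SUB r4, r4, #1: r4=6-1=5
CMP r4, #0  (cmp 5,0)
BGT start: taken
after ADD r5, r5, #14: r5=28+14=42
after XOR r5, r5, #2: r5=42^2=40
after SUB r4, r4, #1: r4=5-1=4
CMP r4, #0  (cmp 4,0)
BGT start: taken
after ADD r5, r5, #14: r5=40+14=54
after XOR r5, r5, #2: r5=54^2=52
after SUB r4, r4, #1: r4=4-1=3
CMP r4, #0  (cmp 3,0)
BGT start: taken
after ADD r5, r5, #14: r5=52+14=66
after XOR r5, r5, #2: r5=66^2=64
after SUB r4, r4, #1: r4=3-1=2
CMP r4, #0  (cmp 2,0)
BGT start: taken
after ADD r5, r5, #14: r5=64+14=78
after XOR r5, r5, #2: r5=78^2=76
after SUB r4, r4, #1: r4=2-1=1
CMP r4, #0  (cmp 1,0)
BGT start: taken
after ADD r5, r5, #14: r5=76+14=90
after XOR r5, r5, #2: r5=90^2=88
after SUB r4, r4, #1: r4=1-1=0
CMP r4, #0  (cmp 0,0)
BGT start: not taken
halt.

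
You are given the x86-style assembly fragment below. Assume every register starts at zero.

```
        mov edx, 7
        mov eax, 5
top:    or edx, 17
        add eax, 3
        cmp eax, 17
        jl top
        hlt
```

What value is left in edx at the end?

23

mov edx, 7 → edx=7
mov eax, 5 → eax=5
or edx, 17 → edx=7|17=23
add eax, 3 → eax=5+3=8
cmp eax, 17  (cmp 8,17)
jl top: taken
or edx, 17 → edx=23|17=23
add eax, 3 → eax=8+3=11
cmp eax, 17  (cmp 11,17)
jl top: taken
or edx, 17 → edx=23|17=23
add eax, 3 → eax=11+3=14
cmp eax, 17  (cmp 14,17)
jl top: taken
or edx, 17 → edx=23|17=23
add eax, 3 → eax=14+3=17
cmp eax, 17  (cmp 17,17)
jl top: not taken
halt.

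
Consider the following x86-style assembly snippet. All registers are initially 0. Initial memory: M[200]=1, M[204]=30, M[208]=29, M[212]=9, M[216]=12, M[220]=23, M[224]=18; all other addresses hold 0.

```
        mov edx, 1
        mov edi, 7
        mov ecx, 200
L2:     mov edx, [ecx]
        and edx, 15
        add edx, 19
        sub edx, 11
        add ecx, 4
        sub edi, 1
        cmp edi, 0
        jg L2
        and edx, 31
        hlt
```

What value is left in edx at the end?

after mov edx, 1: edx=1
after mov edi, 7: edi=7
after mov ecx, 200: ecx=200
after mov edx, [ecx]: edx=M[200]=1
after and edx, 15: edx=1&15=1
after add edx, 19: edx=1+19=20
after sub edx, 11: edx=20-11=9
after add ecx, 4: ecx=200+4=204
after sub edi, 1: edi=7-1=6
cmp edi, 0  (cmp 6,0)
jg L2: taken
after mov edx, [ecx]: edx=M[204]=30
after and edx, 15: edx=30&15=14
after add edx, 19: edx=14+19=33
after sub edx, 11: edx=33-11=22
after add ecx, 4: ecx=204+4=208
after sub edi, 1: edi=6-1=5
cmp edi, 0  (cmp 5,0)
jg L2: taken
after mov edx, [ecx]: edx=M[208]=29
after and edx, 15: edx=29&15=13
after add edx, 19: edx=13+19=32
after sub edx, 11: edx=32-11=21
after add ecx, 4: ecx=208+4=212
after sub edi, 1: edi=5-1=4
cmp edi, 0  (cmp 4,0)
jg L2: taken
after mov edx, [ecx]: edx=M[212]=9
after and edx, 15: edx=9&15=9
after add edx, 19: edx=9+19=28
after sub edx, 11: edx=28-11=17
after add ecx, 4: ecx=212+4=216
after sub edi, 1: edi=4-1=3
cmp edi, 0  (cmp 3,0)
jg L2: taken
after mov edx, [ecx]: edx=M[216]=12
after and edx, 15: edx=12&15=12
after add edx, 19: edx=12+19=31
after sub edx, 11: edx=31-11=20
after add ecx, 4: ecx=216+4=220
after sub edi, 1: edi=3-1=2
cmp edi, 0  (cmp 2,0)
jg L2: taken
after mov edx, [ecx]: edx=M[220]=23
after and edx, 15: edx=23&15=7
after add edx, 19: edx=7+19=26
after sub edx, 11: edx=26-11=15
after add ecx, 4: ecx=220+4=224
after sub edi, 1: edi=2-1=1
cmp edi, 0  (cmp 1,0)
jg L2: taken
after mov edx, [ecx]: edx=M[224]=18
after and edx, 15: edx=18&15=2
after add edx, 19: edx=2+19=21
after sub edx, 11: edx=21-11=10
after add ecx, 4: ecx=224+4=228
after sub edi, 1: edi=1-1=0
cmp edi, 0  (cmp 0,0)
jg L2: not taken
after and edx, 31: edx=10&31=10
halt.

10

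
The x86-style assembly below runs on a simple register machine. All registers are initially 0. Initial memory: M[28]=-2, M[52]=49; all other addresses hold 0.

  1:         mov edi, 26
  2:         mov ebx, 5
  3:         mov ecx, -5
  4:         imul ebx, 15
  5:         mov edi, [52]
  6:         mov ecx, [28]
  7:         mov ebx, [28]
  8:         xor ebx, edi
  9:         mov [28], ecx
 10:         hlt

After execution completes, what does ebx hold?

-49

after mov edi, 26: edi=26
after mov ebx, 5: ebx=5
after mov ecx, -5: ecx=-5
after imul ebx, 15: ebx=5*15=75
after mov edi, [52]: edi=M[52]=49
after mov ecx, [28]: ecx=M[28]=-2
after mov ebx, [28]: ebx=M[28]=-2
after xor ebx, edi: ebx=(-2)^49=-49
mov [28], ecx → M[28]=-2
halt.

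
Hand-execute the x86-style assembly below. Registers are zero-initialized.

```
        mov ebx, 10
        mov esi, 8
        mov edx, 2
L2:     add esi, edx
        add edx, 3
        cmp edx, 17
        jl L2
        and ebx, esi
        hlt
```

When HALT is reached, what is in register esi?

mov ebx, 10 → ebx=10
mov esi, 8 → esi=8
mov edx, 2 → edx=2
add esi, edx → esi=8+2=10
add edx, 3 → edx=2+3=5
cmp edx, 17  (cmp 5,17)
jl L2: taken
add esi, edx → esi=10+5=15
add edx, 3 → edx=5+3=8
cmp edx, 17  (cmp 8,17)
jl L2: taken
add esi, edx → esi=15+8=23
add edx, 3 → edx=8+3=11
cmp edx, 17  (cmp 11,17)
jl L2: taken
add esi, edx → esi=23+11=34
add edx, 3 → edx=11+3=14
cmp edx, 17  (cmp 14,17)
jl L2: taken
add esi, edx → esi=34+14=48
add edx, 3 → edx=14+3=17
cmp edx, 17  (cmp 17,17)
jl L2: not taken
and ebx, esi → ebx=10&48=0
halt.

48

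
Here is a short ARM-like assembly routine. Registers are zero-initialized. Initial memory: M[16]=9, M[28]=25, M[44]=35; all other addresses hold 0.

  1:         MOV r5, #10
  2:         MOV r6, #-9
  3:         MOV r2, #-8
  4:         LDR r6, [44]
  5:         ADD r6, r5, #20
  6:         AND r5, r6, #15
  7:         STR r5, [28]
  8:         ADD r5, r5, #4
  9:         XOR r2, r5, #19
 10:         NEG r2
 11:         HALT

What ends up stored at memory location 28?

MOV r5, #10 → r5=10
MOV r6, #-9 → r6=-9
MOV r2, #-8 → r2=-8
LDR r6, [44] → r6=M[44]=35
ADD r6, r5, #20 → r6=10+20=30
AND r5, r6, #15 → r5=30&15=14
STR r5, [28] → M[28]=14
ADD r5, r5, #4 → r5=14+4=18
XOR r2, r5, #19 → r2=18^19=1
NEG r2 → r2=-(1)=-1
halt.

14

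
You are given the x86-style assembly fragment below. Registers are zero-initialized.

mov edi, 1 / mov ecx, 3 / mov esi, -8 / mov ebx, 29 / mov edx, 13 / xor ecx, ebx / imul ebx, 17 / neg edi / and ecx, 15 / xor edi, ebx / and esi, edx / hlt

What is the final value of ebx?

mov edi, 1 → edi=1
mov ecx, 3 → ecx=3
mov esi, -8 → esi=-8
mov ebx, 29 → ebx=29
mov edx, 13 → edx=13
xor ecx, ebx → ecx=3^29=30
imul ebx, 17 → ebx=29*17=493
neg edi → edi=-(1)=-1
and ecx, 15 → ecx=30&15=14
xor edi, ebx → edi=(-1)^493=-494
and esi, edx → esi=(-8)&13=8
halt.

493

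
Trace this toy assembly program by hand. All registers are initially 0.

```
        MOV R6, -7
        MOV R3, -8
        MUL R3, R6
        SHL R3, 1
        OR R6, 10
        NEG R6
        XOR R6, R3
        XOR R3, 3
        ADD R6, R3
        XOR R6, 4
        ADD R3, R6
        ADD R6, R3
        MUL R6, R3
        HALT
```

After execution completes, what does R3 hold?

R6=-7
R3=-8
R3=(-8)*(-7)=56
R3=56<<1=112
R6=(-7)|10=-5
R6=-(-5)=5
R6=5^112=117
R3=112^3=115
R6=117+115=232
R6=232^4=236
R3=115+236=351
R6=236+351=587
R6=587*351=206037
halt.

351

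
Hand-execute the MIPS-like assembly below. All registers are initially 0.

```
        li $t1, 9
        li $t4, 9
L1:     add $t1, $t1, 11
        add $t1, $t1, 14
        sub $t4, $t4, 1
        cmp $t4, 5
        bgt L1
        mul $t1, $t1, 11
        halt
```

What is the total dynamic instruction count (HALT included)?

li $t1, 9 → $t1=9
li $t4, 9 → $t4=9
add $t1, $t1, 11 → $t1=9+11=20
add $t1, $t1, 14 → $t1=20+14=34
sub $t4, $t4, 1 → $t4=9-1=8
cmp $t4, 5  (cmp 8,5)
bgt L1: taken
add $t1, $t1, 11 → $t1=34+11=45
add $t1, $t1, 14 → $t1=45+14=59
sub $t4, $t4, 1 → $t4=8-1=7
cmp $t4, 5  (cmp 7,5)
bgt L1: taken
add $t1, $t1, 11 → $t1=59+11=70
add $t1, $t1, 14 → $t1=70+14=84
sub $t4, $t4, 1 → $t4=7-1=6
cmp $t4, 5  (cmp 6,5)
bgt L1: taken
add $t1, $t1, 11 → $t1=84+11=95
add $t1, $t1, 14 → $t1=95+14=109
sub $t4, $t4, 1 → $t4=6-1=5
cmp $t4, 5  (cmp 5,5)
bgt L1: not taken
mul $t1, $t1, 11 → $t1=109*11=1199
halt.
Total executed instructions: 24.

24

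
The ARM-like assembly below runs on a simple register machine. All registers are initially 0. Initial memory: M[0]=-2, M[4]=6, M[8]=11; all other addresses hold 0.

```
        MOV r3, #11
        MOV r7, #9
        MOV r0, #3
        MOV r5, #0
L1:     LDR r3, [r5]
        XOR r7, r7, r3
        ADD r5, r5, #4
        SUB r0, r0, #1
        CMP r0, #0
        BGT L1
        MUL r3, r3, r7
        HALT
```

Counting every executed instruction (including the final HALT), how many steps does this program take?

24

r3=11
r7=9
r0=3
r5=0
r3=M[0]=-2
r7=9^(-2)=-9
r5=0+4=4
r0=3-1=2
CMP r0, #0  (cmp 2,0)
BGT L1: taken
r3=M[4]=6
r7=(-9)^6=-15
r5=4+4=8
r0=2-1=1
CMP r0, #0  (cmp 1,0)
BGT L1: taken
r3=M[8]=11
r7=(-15)^11=-6
r5=8+4=12
r0=1-1=0
CMP r0, #0  (cmp 0,0)
BGT L1: not taken
r3=11*(-6)=-66
halt.
Total executed instructions: 24.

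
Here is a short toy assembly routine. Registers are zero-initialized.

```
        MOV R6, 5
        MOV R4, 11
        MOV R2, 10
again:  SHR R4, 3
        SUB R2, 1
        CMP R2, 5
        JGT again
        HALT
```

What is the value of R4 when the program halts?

0

after MOV R6, 5: R6=5
after MOV R4, 11: R4=11
after MOV R2, 10: R2=10
after SHR R4, 3: R4=11>>3=1
after SUB R2, 1: R2=10-1=9
CMP R2, 5  (cmp 9,5)
JGT again: taken
after SHR R4, 3: R4=1>>3=0
after SUB R2, 1: R2=9-1=8
CMP R2, 5  (cmp 8,5)
JGT again: taken
after SHR R4, 3: R4=0>>3=0
after SUB R2, 1: R2=8-1=7
CMP R2, 5  (cmp 7,5)
JGT again: taken
after SHR R4, 3: R4=0>>3=0
after SUB R2, 1: R2=7-1=6
CMP R2, 5  (cmp 6,5)
JGT again: taken
after SHR R4, 3: R4=0>>3=0
after SUB R2, 1: R2=6-1=5
CMP R2, 5  (cmp 5,5)
JGT again: not taken
halt.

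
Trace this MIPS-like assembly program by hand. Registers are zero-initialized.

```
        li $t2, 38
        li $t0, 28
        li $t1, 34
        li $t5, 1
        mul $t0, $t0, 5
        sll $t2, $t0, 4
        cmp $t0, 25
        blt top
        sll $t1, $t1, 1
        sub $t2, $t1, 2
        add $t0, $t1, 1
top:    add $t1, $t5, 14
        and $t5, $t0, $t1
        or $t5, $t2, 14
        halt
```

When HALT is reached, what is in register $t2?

66

li $t2, 38 → $t2=38
li $t0, 28 → $t0=28
li $t1, 34 → $t1=34
li $t5, 1 → $t5=1
mul $t0, $t0, 5 → $t0=28*5=140
sll $t2, $t0, 4 → $t2=140<<4=2240
cmp $t0, 25  (cmp 140,25)
blt top: not taken
sll $t1, $t1, 1 → $t1=34<<1=68
sub $t2, $t1, 2 → $t2=68-2=66
add $t0, $t1, 1 → $t0=68+1=69
add $t1, $t5, 14 → $t1=1+14=15
and $t5, $t0, $t1 → $t5=69&15=5
or $t5, $t2, 14 → $t5=66|14=78
halt.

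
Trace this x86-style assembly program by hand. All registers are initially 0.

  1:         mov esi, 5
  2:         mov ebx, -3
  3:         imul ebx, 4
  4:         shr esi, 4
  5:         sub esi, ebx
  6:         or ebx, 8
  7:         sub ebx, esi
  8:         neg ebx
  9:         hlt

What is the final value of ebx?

16

mov esi, 5 → esi=5
mov ebx, -3 → ebx=-3
imul ebx, 4 → ebx=(-3)*4=-12
shr esi, 4 → esi=5>>4=0
sub esi, ebx → esi=0-(-12)=12
or ebx, 8 → ebx=(-12)|8=-4
sub ebx, esi → ebx=(-4)-12=-16
neg ebx → ebx=-(-16)=16
halt.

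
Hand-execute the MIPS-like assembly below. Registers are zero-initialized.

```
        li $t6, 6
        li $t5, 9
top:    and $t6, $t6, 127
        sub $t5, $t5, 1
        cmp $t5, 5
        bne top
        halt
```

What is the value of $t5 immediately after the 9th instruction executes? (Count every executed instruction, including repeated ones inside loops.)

after li $t6, 6: $t6=6
after li $t5, 9: $t5=9
after and $t6, $t6, 127: $t6=6&127=6
after sub $t5, $t5, 1: $t5=9-1=8
cmp $t5, 5  (cmp 8,5)
bne top: taken
after and $t6, $t6, 127: $t6=6&127=6
after sub $t5, $t5, 1: $t5=8-1=7
cmp $t5, 5  (cmp 7,5)
After step 9: $t5 = 7.

7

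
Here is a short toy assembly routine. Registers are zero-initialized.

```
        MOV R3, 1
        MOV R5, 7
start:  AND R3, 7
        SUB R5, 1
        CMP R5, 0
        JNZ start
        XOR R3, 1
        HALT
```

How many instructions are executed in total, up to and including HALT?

32

MOV R3, 1 → R3=1
MOV R5, 7 → R5=7
AND R3, 7 → R3=1&7=1
SUB R5, 1 → R5=7-1=6
CMP R5, 0  (cmp 6,0)
JNZ start: taken
AND R3, 7 → R3=1&7=1
SUB R5, 1 → R5=6-1=5
CMP R5, 0  (cmp 5,0)
JNZ start: taken
AND R3, 7 → R3=1&7=1
SUB R5, 1 → R5=5-1=4
CMP R5, 0  (cmp 4,0)
JNZ start: taken
AND R3, 7 → R3=1&7=1
SUB R5, 1 → R5=4-1=3
CMP R5, 0  (cmp 3,0)
JNZ start: taken
AND R3, 7 → R3=1&7=1
SUB R5, 1 → R5=3-1=2
CMP R5, 0  (cmp 2,0)
JNZ start: taken
AND R3, 7 → R3=1&7=1
SUB R5, 1 → R5=2-1=1
CMP R5, 0  (cmp 1,0)
JNZ start: taken
AND R3, 7 → R3=1&7=1
SUB R5, 1 → R5=1-1=0
CMP R5, 0  (cmp 0,0)
JNZ start: not taken
XOR R3, 1 → R3=1^1=0
halt.
Total executed instructions: 32.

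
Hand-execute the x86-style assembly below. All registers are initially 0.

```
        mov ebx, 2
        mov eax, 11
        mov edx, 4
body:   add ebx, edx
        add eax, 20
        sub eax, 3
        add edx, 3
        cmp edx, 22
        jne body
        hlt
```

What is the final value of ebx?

after mov ebx, 2: ebx=2
after mov eax, 11: eax=11
after mov edx, 4: edx=4
after add ebx, edx: ebx=2+4=6
after add eax, 20: eax=11+20=31
after sub eax, 3: eax=31-3=28
after add edx, 3: edx=4+3=7
cmp edx, 22  (cmp 7,22)
jne body: taken
after add ebx, edx: ebx=6+7=13
after add eax, 20: eax=28+20=48
after sub eax, 3: eax=48-3=45
after add edx, 3: edx=7+3=10
cmp edx, 22  (cmp 10,22)
jne body: taken
after add ebx, edx: ebx=13+10=23
after add eax, 20: eax=45+20=65
after sub eax, 3: eax=65-3=62
after add edx, 3: edx=10+3=13
cmp edx, 22  (cmp 13,22)
jne body: taken
after add ebx, edx: ebx=23+13=36
after add eax, 20: eax=62+20=82
after sub eax, 3: eax=82-3=79
after add edx, 3: edx=13+3=16
cmp edx, 22  (cmp 16,22)
jne body: taken
after add ebx, edx: ebx=36+16=52
after add eax, 20: eax=79+20=99
after sub eax, 3: eax=99-3=96
after add edx, 3: edx=16+3=19
cmp edx, 22  (cmp 19,22)
jne body: taken
after add ebx, edx: ebx=52+19=71
after add eax, 20: eax=96+20=116
after sub eax, 3: eax=116-3=113
after add edx, 3: edx=19+3=22
cmp edx, 22  (cmp 22,22)
jne body: not taken
halt.

71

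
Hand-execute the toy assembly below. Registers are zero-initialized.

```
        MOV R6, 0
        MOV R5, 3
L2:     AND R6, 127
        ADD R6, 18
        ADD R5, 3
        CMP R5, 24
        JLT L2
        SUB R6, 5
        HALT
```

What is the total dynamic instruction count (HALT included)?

R6=0
R5=3
R6=0&127=0
R6=0+18=18
R5=3+3=6
CMP R5, 24  (cmp 6,24)
JLT L2: taken
R6=18&127=18
R6=18+18=36
R5=6+3=9
CMP R5, 24  (cmp 9,24)
JLT L2: taken
R6=36&127=36
R6=36+18=54
R5=9+3=12
CMP R5, 24  (cmp 12,24)
JLT L2: taken
R6=54&127=54
R6=54+18=72
R5=12+3=15
CMP R5, 24  (cmp 15,24)
JLT L2: taken
R6=72&127=72
R6=72+18=90
R5=15+3=18
CMP R5, 24  (cmp 18,24)
JLT L2: taken
R6=90&127=90
R6=90+18=108
R5=18+3=21
CMP R5, 24  (cmp 21,24)
JLT L2: taken
R6=108&127=108
R6=108+18=126
R5=21+3=24
CMP R5, 24  (cmp 24,24)
JLT L2: not taken
R6=126-5=121
halt.
Total executed instructions: 39.

39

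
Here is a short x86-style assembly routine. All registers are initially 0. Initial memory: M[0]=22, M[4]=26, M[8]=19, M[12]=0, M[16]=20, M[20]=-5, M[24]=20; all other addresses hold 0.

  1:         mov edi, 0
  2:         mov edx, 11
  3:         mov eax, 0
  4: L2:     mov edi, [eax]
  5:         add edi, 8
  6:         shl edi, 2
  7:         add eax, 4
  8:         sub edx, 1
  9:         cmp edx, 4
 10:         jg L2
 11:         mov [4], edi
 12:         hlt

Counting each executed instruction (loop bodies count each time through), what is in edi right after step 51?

mov edi, 0 → edi=0
mov edx, 11 → edx=11
mov eax, 0 → eax=0
mov edi, [eax] → edi=M[0]=22
add edi, 8 → edi=22+8=30
shl edi, 2 → edi=30<<2=120
add eax, 4 → eax=0+4=4
sub edx, 1 → edx=11-1=10
cmp edx, 4  (cmp 10,4)
jg L2: taken
mov edi, [eax] → edi=M[4]=26
add edi, 8 → edi=26+8=34
shl edi, 2 → edi=34<<2=136
add eax, 4 → eax=4+4=8
sub edx, 1 → edx=10-1=9
cmp edx, 4  (cmp 9,4)
jg L2: taken
mov edi, [eax] → edi=M[8]=19
add edi, 8 → edi=19+8=27
shl edi, 2 → edi=27<<2=108
add eax, 4 → eax=8+4=12
sub edx, 1 → edx=9-1=8
cmp edx, 4  (cmp 8,4)
jg L2: taken
mov edi, [eax] → edi=M[12]=0
add edi, 8 → edi=0+8=8
shl edi, 2 → edi=8<<2=32
add eax, 4 → eax=12+4=16
sub edx, 1 → edx=8-1=7
cmp edx, 4  (cmp 7,4)
jg L2: taken
mov edi, [eax] → edi=M[16]=20
add edi, 8 → edi=20+8=28
shl edi, 2 → edi=28<<2=112
add eax, 4 → eax=16+4=20
sub edx, 1 → edx=7-1=6
cmp edx, 4  (cmp 6,4)
jg L2: taken
mov edi, [eax] → edi=M[20]=-5
add edi, 8 → edi=(-5)+8=3
shl edi, 2 → edi=3<<2=12
add eax, 4 → eax=20+4=24
sub edx, 1 → edx=6-1=5
cmp edx, 4  (cmp 5,4)
jg L2: taken
mov edi, [eax] → edi=M[24]=20
add edi, 8 → edi=20+8=28
shl edi, 2 → edi=28<<2=112
add eax, 4 → eax=24+4=28
sub edx, 1 → edx=5-1=4
cmp edx, 4  (cmp 4,4)
After step 51: edi = 112.

112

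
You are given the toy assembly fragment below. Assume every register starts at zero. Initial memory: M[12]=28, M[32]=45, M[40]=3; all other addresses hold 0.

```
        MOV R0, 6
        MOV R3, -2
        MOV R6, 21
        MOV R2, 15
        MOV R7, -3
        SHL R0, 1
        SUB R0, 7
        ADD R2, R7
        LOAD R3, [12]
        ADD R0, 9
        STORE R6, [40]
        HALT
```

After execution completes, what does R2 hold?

MOV R0, 6 → R0=6
MOV R3, -2 → R3=-2
MOV R6, 21 → R6=21
MOV R2, 15 → R2=15
MOV R7, -3 → R7=-3
SHL R0, 1 → R0=6<<1=12
SUB R0, 7 → R0=12-7=5
ADD R2, R7 → R2=15+(-3)=12
LOAD R3, [12] → R3=M[12]=28
ADD R0, 9 → R0=5+9=14
STORE R6, [40] → M[40]=21
halt.

12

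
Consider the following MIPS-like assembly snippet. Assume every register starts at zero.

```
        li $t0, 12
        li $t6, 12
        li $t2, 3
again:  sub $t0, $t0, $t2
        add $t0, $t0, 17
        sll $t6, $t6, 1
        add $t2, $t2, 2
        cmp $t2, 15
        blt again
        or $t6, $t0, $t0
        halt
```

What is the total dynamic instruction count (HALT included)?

41

$t0=12
$t6=12
$t2=3
$t0=12-3=9
$t0=9+17=26
$t6=12<<1=24
$t2=3+2=5
cmp $t2, 15  (cmp 5,15)
blt again: taken
$t0=26-5=21
$t0=21+17=38
$t6=24<<1=48
$t2=5+2=7
cmp $t2, 15  (cmp 7,15)
blt again: taken
$t0=38-7=31
$t0=31+17=48
$t6=48<<1=96
$t2=7+2=9
cmp $t2, 15  (cmp 9,15)
blt again: taken
$t0=48-9=39
$t0=39+17=56
$t6=96<<1=192
$t2=9+2=11
cmp $t2, 15  (cmp 11,15)
blt again: taken
$t0=56-11=45
$t0=45+17=62
$t6=192<<1=384
$t2=11+2=13
cmp $t2, 15  (cmp 13,15)
blt again: taken
$t0=62-13=49
$t0=49+17=66
$t6=384<<1=768
$t2=13+2=15
cmp $t2, 15  (cmp 15,15)
blt again: not taken
$t6=66|66=66
halt.
Total executed instructions: 41.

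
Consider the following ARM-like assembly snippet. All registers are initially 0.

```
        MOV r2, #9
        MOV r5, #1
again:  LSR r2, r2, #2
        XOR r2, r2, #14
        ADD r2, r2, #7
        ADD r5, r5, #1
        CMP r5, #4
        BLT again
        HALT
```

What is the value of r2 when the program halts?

after MOV r2, #9: r2=9
after MOV r5, #1: r5=1
after LSR r2, r2, #2: r2=9>>2=2
after XOR r2, r2, #14: r2=2^14=12
after ADD r2, r2, #7: r2=12+7=19
after ADD r5, r5, #1: r5=1+1=2
CMP r5, #4  (cmp 2,4)
BLT again: taken
after LSR r2, r2, #2: r2=19>>2=4
after XOR r2, r2, #14: r2=4^14=10
after ADD r2, r2, #7: r2=10+7=17
after ADD r5, r5, #1: r5=2+1=3
CMP r5, #4  (cmp 3,4)
BLT again: taken
after LSR r2, r2, #2: r2=17>>2=4
after XOR r2, r2, #14: r2=4^14=10
after ADD r2, r2, #7: r2=10+7=17
after ADD r5, r5, #1: r5=3+1=4
CMP r5, #4  (cmp 4,4)
BLT again: not taken
halt.

17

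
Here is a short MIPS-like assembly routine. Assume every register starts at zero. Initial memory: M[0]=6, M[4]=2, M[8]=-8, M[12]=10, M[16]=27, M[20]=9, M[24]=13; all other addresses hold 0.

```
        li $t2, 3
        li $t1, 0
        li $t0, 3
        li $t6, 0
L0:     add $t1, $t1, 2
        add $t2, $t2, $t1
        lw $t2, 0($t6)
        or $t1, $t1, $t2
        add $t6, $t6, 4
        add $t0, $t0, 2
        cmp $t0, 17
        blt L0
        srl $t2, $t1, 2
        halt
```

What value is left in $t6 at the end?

li $t2, 3 → $t2=3
li $t1, 0 → $t1=0
li $t0, 3 → $t0=3
li $t6, 0 → $t6=0
add $t1, $t1, 2 → $t1=0+2=2
add $t2, $t2, $t1 → $t2=3+2=5
lw $t2, 0($t6) → $t2=M[0]=6
or $t1, $t1, $t2 → $t1=2|6=6
add $t6, $t6, 4 → $t6=0+4=4
add $t0, $t0, 2 → $t0=3+2=5
cmp $t0, 17  (cmp 5,17)
blt L0: taken
add $t1, $t1, 2 → $t1=6+2=8
add $t2, $t2, $t1 → $t2=6+8=14
lw $t2, 0($t6) → $t2=M[4]=2
or $t1, $t1, $t2 → $t1=8|2=10
add $t6, $t6, 4 → $t6=4+4=8
add $t0, $t0, 2 → $t0=5+2=7
cmp $t0, 17  (cmp 7,17)
blt L0: taken
add $t1, $t1, 2 → $t1=10+2=12
add $t2, $t2, $t1 → $t2=2+12=14
lw $t2, 0($t6) → $t2=M[8]=-8
or $t1, $t1, $t2 → $t1=12|(-8)=-4
add $t6, $t6, 4 → $t6=8+4=12
add $t0, $t0, 2 → $t0=7+2=9
cmp $t0, 17  (cmp 9,17)
blt L0: taken
add $t1, $t1, 2 → $t1=(-4)+2=-2
add $t2, $t2, $t1 → $t2=(-8)+(-2)=-10
lw $t2, 0($t6) → $t2=M[12]=10
or $t1, $t1, $t2 → $t1=(-2)|10=-2
add $t6, $t6, 4 → $t6=12+4=16
add $t0, $t0, 2 → $t0=9+2=11
cmp $t0, 17  (cmp 11,17)
blt L0: taken
add $t1, $t1, 2 → $t1=(-2)+2=0
add $t2, $t2, $t1 → $t2=10+0=10
lw $t2, 0($t6) → $t2=M[16]=27
or $t1, $t1, $t2 → $t1=0|27=27
add $t6, $t6, 4 → $t6=16+4=20
add $t0, $t0, 2 → $t0=11+2=13
cmp $t0, 17  (cmp 13,17)
blt L0: taken
add $t1, $t1, 2 → $t1=27+2=29
add $t2, $t2, $t1 → $t2=27+29=56
lw $t2, 0($t6) → $t2=M[20]=9
or $t1, $t1, $t2 → $t1=29|9=29
add $t6, $t6, 4 → $t6=20+4=24
add $t0, $t0, 2 → $t0=13+2=15
cmp $t0, 17  (cmp 15,17)
blt L0: taken
add $t1, $t1, 2 → $t1=29+2=31
add $t2, $t2, $t1 → $t2=9+31=40
lw $t2, 0($t6) → $t2=M[24]=13
or $t1, $t1, $t2 → $t1=31|13=31
add $t6, $t6, 4 → $t6=24+4=28
add $t0, $t0, 2 → $t0=15+2=17
cmp $t0, 17  (cmp 17,17)
blt L0: not taken
srl $t2, $t1, 2 → $t2=31>>2=7
halt.

28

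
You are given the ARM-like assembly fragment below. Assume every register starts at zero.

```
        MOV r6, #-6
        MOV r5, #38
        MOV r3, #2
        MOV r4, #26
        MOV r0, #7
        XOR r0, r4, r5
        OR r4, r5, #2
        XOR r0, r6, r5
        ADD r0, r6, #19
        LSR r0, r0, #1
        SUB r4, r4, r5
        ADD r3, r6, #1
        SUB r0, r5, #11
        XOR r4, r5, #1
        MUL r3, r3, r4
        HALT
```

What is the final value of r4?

39

r6=-6
r5=38
r3=2
r4=26
r0=7
r0=26^38=60
r4=38|2=38
r0=(-6)^38=-36
r0=(-6)+19=13
r0=13>>1=6
r4=38-38=0
r3=(-6)+1=-5
r0=38-11=27
r4=38^1=39
r3=(-5)*39=-195
halt.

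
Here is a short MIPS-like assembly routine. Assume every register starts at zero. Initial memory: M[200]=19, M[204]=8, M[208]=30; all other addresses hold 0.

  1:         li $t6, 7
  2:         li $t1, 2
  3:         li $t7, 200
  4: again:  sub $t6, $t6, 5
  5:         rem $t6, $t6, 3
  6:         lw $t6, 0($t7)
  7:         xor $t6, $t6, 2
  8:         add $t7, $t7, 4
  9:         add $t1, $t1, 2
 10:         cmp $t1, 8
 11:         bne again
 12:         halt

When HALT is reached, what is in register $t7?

li $t6, 7 → $t6=7
li $t1, 2 → $t1=2
li $t7, 200 → $t7=200
sub $t6, $t6, 5 → $t6=7-5=2
rem $t6, $t6, 3 → $t6=2%3=2
lw $t6, 0($t7) → $t6=M[200]=19
xor $t6, $t6, 2 → $t6=19^2=17
add $t7, $t7, 4 → $t7=200+4=204
add $t1, $t1, 2 → $t1=2+2=4
cmp $t1, 8  (cmp 4,8)
bne again: taken
sub $t6, $t6, 5 → $t6=17-5=12
rem $t6, $t6, 3 → $t6=12%3=0
lw $t6, 0($t7) → $t6=M[204]=8
xor $t6, $t6, 2 → $t6=8^2=10
add $t7, $t7, 4 → $t7=204+4=208
add $t1, $t1, 2 → $t1=4+2=6
cmp $t1, 8  (cmp 6,8)
bne again: taken
sub $t6, $t6, 5 → $t6=10-5=5
rem $t6, $t6, 3 → $t6=5%3=2
lw $t6, 0($t7) → $t6=M[208]=30
xor $t6, $t6, 2 → $t6=30^2=28
add $t7, $t7, 4 → $t7=208+4=212
add $t1, $t1, 2 → $t1=6+2=8
cmp $t1, 8  (cmp 8,8)
bne again: not taken
halt.

212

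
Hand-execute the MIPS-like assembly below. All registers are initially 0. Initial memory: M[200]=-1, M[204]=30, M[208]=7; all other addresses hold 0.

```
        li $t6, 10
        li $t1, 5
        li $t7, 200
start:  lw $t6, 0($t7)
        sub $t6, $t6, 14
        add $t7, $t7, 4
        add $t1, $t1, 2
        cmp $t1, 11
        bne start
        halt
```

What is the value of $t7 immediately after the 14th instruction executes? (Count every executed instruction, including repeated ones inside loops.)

$t6=10
$t1=5
$t7=200
$t6=M[200]=-1
$t6=(-1)-14=-15
$t7=200+4=204
$t1=5+2=7
cmp $t1, 11  (cmp 7,11)
bne start: taken
$t6=M[204]=30
$t6=30-14=16
$t7=204+4=208
$t1=7+2=9
cmp $t1, 11  (cmp 9,11)
After step 14: $t7 = 208.

208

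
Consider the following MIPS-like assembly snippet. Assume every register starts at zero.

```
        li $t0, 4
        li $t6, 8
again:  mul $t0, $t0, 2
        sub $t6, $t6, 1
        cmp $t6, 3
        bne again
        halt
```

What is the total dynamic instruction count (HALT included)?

li $t0, 4 → $t0=4
li $t6, 8 → $t6=8
mul $t0, $t0, 2 → $t0=4*2=8
sub $t6, $t6, 1 → $t6=8-1=7
cmp $t6, 3  (cmp 7,3)
bne again: taken
mul $t0, $t0, 2 → $t0=8*2=16
sub $t6, $t6, 1 → $t6=7-1=6
cmp $t6, 3  (cmp 6,3)
bne again: taken
mul $t0, $t0, 2 → $t0=16*2=32
sub $t6, $t6, 1 → $t6=6-1=5
cmp $t6, 3  (cmp 5,3)
bne again: taken
mul $t0, $t0, 2 → $t0=32*2=64
sub $t6, $t6, 1 → $t6=5-1=4
cmp $t6, 3  (cmp 4,3)
bne again: taken
mul $t0, $t0, 2 → $t0=64*2=128
sub $t6, $t6, 1 → $t6=4-1=3
cmp $t6, 3  (cmp 3,3)
bne again: not taken
halt.
Total executed instructions: 23.

23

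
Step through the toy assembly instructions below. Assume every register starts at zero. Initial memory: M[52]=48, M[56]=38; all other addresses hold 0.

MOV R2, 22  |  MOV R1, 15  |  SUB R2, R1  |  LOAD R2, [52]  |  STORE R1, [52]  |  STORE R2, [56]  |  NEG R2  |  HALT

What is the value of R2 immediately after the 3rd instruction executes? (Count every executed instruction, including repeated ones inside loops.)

7

MOV R2, 22 → R2=22
MOV R1, 15 → R1=15
SUB R2, R1 → R2=22-15=7
After step 3: R2 = 7.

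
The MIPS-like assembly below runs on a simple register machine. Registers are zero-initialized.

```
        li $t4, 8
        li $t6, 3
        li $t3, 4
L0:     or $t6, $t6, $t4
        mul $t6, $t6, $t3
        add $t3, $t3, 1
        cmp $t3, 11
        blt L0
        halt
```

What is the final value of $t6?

6653520

after li $t4, 8: $t4=8
after li $t6, 3: $t6=3
after li $t3, 4: $t3=4
after or $t6, $t6, $t4: $t6=3|8=11
after mul $t6, $t6, $t3: $t6=11*4=44
after add $t3, $t3, 1: $t3=4+1=5
cmp $t3, 11  (cmp 5,11)
blt L0: taken
after or $t6, $t6, $t4: $t6=44|8=44
after mul $t6, $t6, $t3: $t6=44*5=220
after add $t3, $t3, 1: $t3=5+1=6
cmp $t3, 11  (cmp 6,11)
blt L0: taken
after or $t6, $t6, $t4: $t6=220|8=220
after mul $t6, $t6, $t3: $t6=220*6=1320
after add $t3, $t3, 1: $t3=6+1=7
cmp $t3, 11  (cmp 7,11)
blt L0: taken
after or $t6, $t6, $t4: $t6=1320|8=1320
after mul $t6, $t6, $t3: $t6=1320*7=9240
after add $t3, $t3, 1: $t3=7+1=8
cmp $t3, 11  (cmp 8,11)
blt L0: taken
after or $t6, $t6, $t4: $t6=9240|8=9240
after mul $t6, $t6, $t3: $t6=9240*8=73920
after add $t3, $t3, 1: $t3=8+1=9
cmp $t3, 11  (cmp 9,11)
blt L0: taken
after or $t6, $t6, $t4: $t6=73920|8=73928
after mul $t6, $t6, $t3: $t6=73928*9=665352
after add $t3, $t3, 1: $t3=9+1=10
cmp $t3, 11  (cmp 10,11)
blt L0: taken
after or $t6, $t6, $t4: $t6=665352|8=665352
after mul $t6, $t6, $t3: $t6=665352*10=6653520
after add $t3, $t3, 1: $t3=10+1=11
cmp $t3, 11  (cmp 11,11)
blt L0: not taken
halt.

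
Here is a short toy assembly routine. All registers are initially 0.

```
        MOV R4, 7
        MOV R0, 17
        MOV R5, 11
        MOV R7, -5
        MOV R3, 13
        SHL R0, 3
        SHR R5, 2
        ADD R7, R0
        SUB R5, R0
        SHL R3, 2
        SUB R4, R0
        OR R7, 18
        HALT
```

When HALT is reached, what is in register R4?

-129

R4=7
R0=17
R5=11
R7=-5
R3=13
R0=17<<3=136
R5=11>>2=2
R7=(-5)+136=131
R5=2-136=-134
R3=13<<2=52
R4=7-136=-129
R7=131|18=147
halt.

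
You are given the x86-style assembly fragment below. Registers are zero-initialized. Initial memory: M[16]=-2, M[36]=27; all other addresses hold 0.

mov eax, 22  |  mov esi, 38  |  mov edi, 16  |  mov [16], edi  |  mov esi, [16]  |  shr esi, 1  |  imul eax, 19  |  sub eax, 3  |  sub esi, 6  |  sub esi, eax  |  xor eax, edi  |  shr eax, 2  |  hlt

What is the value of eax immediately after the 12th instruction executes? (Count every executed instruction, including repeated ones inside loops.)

99

after mov eax, 22: eax=22
after mov esi, 38: esi=38
after mov edi, 16: edi=16
mov [16], edi → M[16]=16
after mov esi, [16]: esi=M[16]=16
after shr esi, 1: esi=16>>1=8
after imul eax, 19: eax=22*19=418
after sub eax, 3: eax=418-3=415
after sub esi, 6: esi=8-6=2
after sub esi, eax: esi=2-415=-413
after xor eax, edi: eax=415^16=399
after shr eax, 2: eax=399>>2=99
After step 12: eax = 99.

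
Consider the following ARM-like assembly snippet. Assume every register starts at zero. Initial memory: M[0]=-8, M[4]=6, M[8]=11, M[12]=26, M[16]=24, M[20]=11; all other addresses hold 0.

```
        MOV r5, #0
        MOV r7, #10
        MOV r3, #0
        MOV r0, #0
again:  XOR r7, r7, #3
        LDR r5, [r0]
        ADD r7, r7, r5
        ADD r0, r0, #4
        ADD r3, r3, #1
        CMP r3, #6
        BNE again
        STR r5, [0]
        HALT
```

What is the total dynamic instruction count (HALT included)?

48

r5=0
r7=10
r3=0
r0=0
r7=10^3=9
r5=M[0]=-8
r7=9+(-8)=1
r0=0+4=4
r3=0+1=1
CMP r3, #6  (cmp 1,6)
BNE again: taken
r7=1^3=2
r5=M[4]=6
r7=2+6=8
r0=4+4=8
r3=1+1=2
CMP r3, #6  (cmp 2,6)
BNE again: taken
r7=8^3=11
r5=M[8]=11
r7=11+11=22
r0=8+4=12
r3=2+1=3
CMP r3, #6  (cmp 3,6)
BNE again: taken
r7=22^3=21
r5=M[12]=26
r7=21+26=47
r0=12+4=16
r3=3+1=4
CMP r3, #6  (cmp 4,6)
BNE again: taken
r7=47^3=44
r5=M[16]=24
r7=44+24=68
r0=16+4=20
r3=4+1=5
CMP r3, #6  (cmp 5,6)
BNE again: taken
r7=68^3=71
r5=M[20]=11
r7=71+11=82
r0=20+4=24
r3=5+1=6
CMP r3, #6  (cmp 6,6)
BNE again: not taken
STR r5, [0] → M[0]=11
halt.
Total executed instructions: 48.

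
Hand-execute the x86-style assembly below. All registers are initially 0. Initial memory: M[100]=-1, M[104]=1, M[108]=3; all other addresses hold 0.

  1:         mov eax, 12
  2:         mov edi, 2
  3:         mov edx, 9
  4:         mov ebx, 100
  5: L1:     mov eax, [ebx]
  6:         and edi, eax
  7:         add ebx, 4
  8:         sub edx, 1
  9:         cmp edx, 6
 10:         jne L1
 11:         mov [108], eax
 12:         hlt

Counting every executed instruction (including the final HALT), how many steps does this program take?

eax=12
edi=2
edx=9
ebx=100
eax=M[100]=-1
edi=2&(-1)=2
ebx=100+4=104
edx=9-1=8
cmp edx, 6  (cmp 8,6)
jne L1: taken
eax=M[104]=1
edi=2&1=0
ebx=104+4=108
edx=8-1=7
cmp edx, 6  (cmp 7,6)
jne L1: taken
eax=M[108]=3
edi=0&3=0
ebx=108+4=112
edx=7-1=6
cmp edx, 6  (cmp 6,6)
jne L1: not taken
mov [108], eax → M[108]=3
halt.
Total executed instructions: 24.

24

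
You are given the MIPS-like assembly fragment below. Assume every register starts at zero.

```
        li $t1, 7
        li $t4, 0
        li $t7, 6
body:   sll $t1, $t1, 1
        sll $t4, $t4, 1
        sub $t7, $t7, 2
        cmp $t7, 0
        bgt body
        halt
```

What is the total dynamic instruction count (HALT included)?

19

li $t1, 7 → $t1=7
li $t4, 0 → $t4=0
li $t7, 6 → $t7=6
sll $t1, $t1, 1 → $t1=7<<1=14
sll $t4, $t4, 1 → $t4=0<<1=0
sub $t7, $t7, 2 → $t7=6-2=4
cmp $t7, 0  (cmp 4,0)
bgt body: taken
sll $t1, $t1, 1 → $t1=14<<1=28
sll $t4, $t4, 1 → $t4=0<<1=0
sub $t7, $t7, 2 → $t7=4-2=2
cmp $t7, 0  (cmp 2,0)
bgt body: taken
sll $t1, $t1, 1 → $t1=28<<1=56
sll $t4, $t4, 1 → $t4=0<<1=0
sub $t7, $t7, 2 → $t7=2-2=0
cmp $t7, 0  (cmp 0,0)
bgt body: not taken
halt.
Total executed instructions: 19.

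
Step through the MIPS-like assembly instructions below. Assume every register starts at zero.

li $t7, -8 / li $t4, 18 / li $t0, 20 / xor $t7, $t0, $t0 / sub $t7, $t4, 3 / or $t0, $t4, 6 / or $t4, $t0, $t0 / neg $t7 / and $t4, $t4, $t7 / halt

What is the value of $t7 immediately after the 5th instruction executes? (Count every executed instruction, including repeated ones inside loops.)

after li $t7, -8: $t7=-8
after li $t4, 18: $t4=18
after li $t0, 20: $t0=20
after xor $t7, $t0, $t0: $t7=20^20=0
after sub $t7, $t4, 3: $t7=18-3=15
After step 5: $t7 = 15.

15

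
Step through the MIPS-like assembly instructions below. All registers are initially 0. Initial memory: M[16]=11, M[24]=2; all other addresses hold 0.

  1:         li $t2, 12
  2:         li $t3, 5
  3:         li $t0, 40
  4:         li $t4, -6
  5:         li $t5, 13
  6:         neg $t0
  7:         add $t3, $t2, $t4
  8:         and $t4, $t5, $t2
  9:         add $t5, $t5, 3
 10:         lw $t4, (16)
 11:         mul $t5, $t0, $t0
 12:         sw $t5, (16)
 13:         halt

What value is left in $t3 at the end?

$t2=12
$t3=5
$t0=40
$t4=-6
$t5=13
$t0=-(40)=-40
$t3=12+(-6)=6
$t4=13&12=12
$t5=13+3=16
$t4=M[16]=11
$t5=(-40)*(-40)=1600
sw $t5, (16) → M[16]=1600
halt.

6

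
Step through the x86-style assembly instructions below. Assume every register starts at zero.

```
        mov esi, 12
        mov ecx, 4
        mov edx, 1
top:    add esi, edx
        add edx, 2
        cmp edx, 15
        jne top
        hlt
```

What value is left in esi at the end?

after mov esi, 12: esi=12
after mov ecx, 4: ecx=4
after mov edx, 1: edx=1
after add esi, edx: esi=12+1=13
after add edx, 2: edx=1+2=3
cmp edx, 15  (cmp 3,15)
jne top: taken
after add esi, edx: esi=13+3=16
after add edx, 2: edx=3+2=5
cmp edx, 15  (cmp 5,15)
jne top: taken
after add esi, edx: esi=16+5=21
after add edx, 2: edx=5+2=7
cmp edx, 15  (cmp 7,15)
jne top: taken
after add esi, edx: esi=21+7=28
after add edx, 2: edx=7+2=9
cmp edx, 15  (cmp 9,15)
jne top: taken
after add esi, edx: esi=28+9=37
after add edx, 2: edx=9+2=11
cmp edx, 15  (cmp 11,15)
jne top: taken
after add esi, edx: esi=37+11=48
after add edx, 2: edx=11+2=13
cmp edx, 15  (cmp 13,15)
jne top: taken
after add esi, edx: esi=48+13=61
after add edx, 2: edx=13+2=15
cmp edx, 15  (cmp 15,15)
jne top: not taken
halt.

61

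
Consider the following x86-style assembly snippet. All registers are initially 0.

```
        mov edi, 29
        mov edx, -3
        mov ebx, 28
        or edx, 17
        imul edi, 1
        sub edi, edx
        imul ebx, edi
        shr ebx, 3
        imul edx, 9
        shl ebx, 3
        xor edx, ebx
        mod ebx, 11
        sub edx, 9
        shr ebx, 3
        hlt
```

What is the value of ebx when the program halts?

0

edi=29
edx=-3
ebx=28
edx=(-3)|17=-3
edi=29*1=29
edi=29-(-3)=32
ebx=28*32=896
ebx=896>>3=112
edx=(-3)*9=-27
ebx=112<<3=896
edx=(-27)^896=-923
ebx=896%11=5
edx=(-923)-9=-932
ebx=5>>3=0
halt.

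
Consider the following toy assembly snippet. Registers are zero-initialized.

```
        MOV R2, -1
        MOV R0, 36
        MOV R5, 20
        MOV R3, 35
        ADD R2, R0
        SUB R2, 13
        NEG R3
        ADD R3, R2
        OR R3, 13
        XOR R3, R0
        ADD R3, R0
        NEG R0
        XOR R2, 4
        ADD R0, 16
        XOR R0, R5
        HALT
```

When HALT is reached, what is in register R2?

MOV R2, -1 → R2=-1
MOV R0, 36 → R0=36
MOV R5, 20 → R5=20
MOV R3, 35 → R3=35
ADD R2, R0 → R2=(-1)+36=35
SUB R2, 13 → R2=35-13=22
NEG R3 → R3=-(35)=-35
ADD R3, R2 → R3=(-35)+22=-13
OR R3, 13 → R3=(-13)|13=-1
XOR R3, R0 → R3=(-1)^36=-37
ADD R3, R0 → R3=(-37)+36=-1
NEG R0 → R0=-(36)=-36
XOR R2, 4 → R2=22^4=18
ADD R0, 16 → R0=(-36)+16=-20
XOR R0, R5 → R0=(-20)^20=-8
halt.

18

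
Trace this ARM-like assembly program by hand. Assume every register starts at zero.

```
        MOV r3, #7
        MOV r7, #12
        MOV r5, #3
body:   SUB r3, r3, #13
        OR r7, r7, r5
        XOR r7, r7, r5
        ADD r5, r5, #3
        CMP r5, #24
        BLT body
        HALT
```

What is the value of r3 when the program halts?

-84

MOV r3, #7 → r3=7
MOV r7, #12 → r7=12
MOV r5, #3 → r5=3
SUB r3, r3, #13 → r3=7-13=-6
OR r7, r7, r5 → r7=12|3=15
XOR r7, r7, r5 → r7=15^3=12
ADD r5, r5, #3 → r5=3+3=6
CMP r5, #24  (cmp 6,24)
BLT body: taken
SUB r3, r3, #13 → r3=(-6)-13=-19
OR r7, r7, r5 → r7=12|6=14
XOR r7, r7, r5 → r7=14^6=8
ADD r5, r5, #3 → r5=6+3=9
CMP r5, #24  (cmp 9,24)
BLT body: taken
SUB r3, r3, #13 → r3=(-19)-13=-32
OR r7, r7, r5 → r7=8|9=9
XOR r7, r7, r5 → r7=9^9=0
ADD r5, r5, #3 → r5=9+3=12
CMP r5, #24  (cmp 12,24)
BLT body: taken
SUB r3, r3, #13 → r3=(-32)-13=-45
OR r7, r7, r5 → r7=0|12=12
XOR r7, r7, r5 → r7=12^12=0
ADD r5, r5, #3 → r5=12+3=15
CMP r5, #24  (cmp 15,24)
BLT body: taken
SUB r3, r3, #13 → r3=(-45)-13=-58
OR r7, r7, r5 → r7=0|15=15
XOR r7, r7, r5 → r7=15^15=0
ADD r5, r5, #3 → r5=15+3=18
CMP r5, #24  (cmp 18,24)
BLT body: taken
SUB r3, r3, #13 → r3=(-58)-13=-71
OR r7, r7, r5 → r7=0|18=18
XOR r7, r7, r5 → r7=18^18=0
ADD r5, r5, #3 → r5=18+3=21
CMP r5, #24  (cmp 21,24)
BLT body: taken
SUB r3, r3, #13 → r3=(-71)-13=-84
OR r7, r7, r5 → r7=0|21=21
XOR r7, r7, r5 → r7=21^21=0
ADD r5, r5, #3 → r5=21+3=24
CMP r5, #24  (cmp 24,24)
BLT body: not taken
halt.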